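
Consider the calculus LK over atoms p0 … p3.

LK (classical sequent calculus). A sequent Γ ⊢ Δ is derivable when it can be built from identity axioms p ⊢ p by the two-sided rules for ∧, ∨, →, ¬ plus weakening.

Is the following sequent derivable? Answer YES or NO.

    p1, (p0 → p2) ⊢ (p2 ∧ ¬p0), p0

Enumerate valuations to refute Γ ⊢ Δ:
  v=0000: Γ:[p1=F, (p0 → p2)=T] Δ:[(p2 ∧ ¬p0)=F, p0=F] refutes=False
  v=0001: Γ:[p1=F, (p0 → p2)=T] Δ:[(p2 ∧ ¬p0)=F, p0=F] refutes=False
  v=0010: Γ:[p1=F, (p0 → p2)=T] Δ:[(p2 ∧ ¬p0)=T, p0=F] refutes=False
  v=0011: Γ:[p1=F, (p0 → p2)=T] Δ:[(p2 ∧ ¬p0)=T, p0=F] refutes=False
  v=0100: Γ:[p1=T, (p0 → p2)=T] Δ:[(p2 ∧ ¬p0)=F, p0=F] refutes=True  ← countermodel

Result: NO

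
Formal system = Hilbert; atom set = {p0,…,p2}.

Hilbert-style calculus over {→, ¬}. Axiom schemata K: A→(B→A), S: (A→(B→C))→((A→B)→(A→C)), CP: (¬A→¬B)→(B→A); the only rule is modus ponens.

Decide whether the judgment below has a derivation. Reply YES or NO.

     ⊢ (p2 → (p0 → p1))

Truth-table refutation:
  v=000: Γ:[] Δ:[(p2 → (p0 → p1))=T] refutes=False
  v=001: Γ:[] Δ:[(p2 → (p0 → p1))=T] refutes=False
  v=010: Γ:[] Δ:[(p2 → (p0 → p1))=T] refutes=False
  v=011: Γ:[] Δ:[(p2 → (p0 → p1))=T] refutes=False
  v=100: Γ:[] Δ:[(p2 → (p0 → p1))=T] refutes=False
  v=101: Γ:[] Δ:[(p2 → (p0 → p1))=F] refutes=True  ← countermodel

Result: NO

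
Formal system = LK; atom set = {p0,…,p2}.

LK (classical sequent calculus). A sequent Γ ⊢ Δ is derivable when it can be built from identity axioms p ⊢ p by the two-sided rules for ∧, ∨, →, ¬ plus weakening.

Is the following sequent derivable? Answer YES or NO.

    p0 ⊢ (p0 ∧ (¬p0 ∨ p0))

Proof tree:
[∧R] p0 ⊢ (p0 ∧ (¬p0 ∨ p0))
  [Ax] p0 ⊢ p0
  [∨R]  ⊢ (¬p0 ∨ p0)
    [¬R]  ⊢ p0, ¬p0
      [Ax] p0 ⊢ p0

Result: YES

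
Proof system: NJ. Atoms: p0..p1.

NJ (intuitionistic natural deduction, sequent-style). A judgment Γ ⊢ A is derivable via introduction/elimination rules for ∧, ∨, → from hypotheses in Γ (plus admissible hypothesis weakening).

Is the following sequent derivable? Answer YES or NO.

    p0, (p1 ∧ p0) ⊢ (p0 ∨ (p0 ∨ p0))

Proof tree:
[Wk] p0, (p1 ∧ p0) ⊢ (p0 ∨ (p0 ∨ p0))
  [∨I₂] p0 ⊢ (p0 ∨ (p0 ∨ p0))
    [∨I₁] p0 ⊢ (p0 ∨ p0)
      [Ax] p0 ⊢ p0

Result: YES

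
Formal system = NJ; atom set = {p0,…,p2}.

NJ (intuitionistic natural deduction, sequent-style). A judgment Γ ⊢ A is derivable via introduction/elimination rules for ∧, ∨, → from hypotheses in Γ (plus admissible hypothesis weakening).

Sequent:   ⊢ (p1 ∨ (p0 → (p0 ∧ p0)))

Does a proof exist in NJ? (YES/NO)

Derivation trace:
[∨I₂]  ⊢ (p1 ∨ (p0 → (p0 ∧ p0)))
  [→I]  ⊢ (p0 → (p0 ∧ p0))
    [∧I] p0 ⊢ (p0 ∧ p0)
      [Ax] p0 ⊢ p0
      [Ax] p0 ⊢ p0

Result: YES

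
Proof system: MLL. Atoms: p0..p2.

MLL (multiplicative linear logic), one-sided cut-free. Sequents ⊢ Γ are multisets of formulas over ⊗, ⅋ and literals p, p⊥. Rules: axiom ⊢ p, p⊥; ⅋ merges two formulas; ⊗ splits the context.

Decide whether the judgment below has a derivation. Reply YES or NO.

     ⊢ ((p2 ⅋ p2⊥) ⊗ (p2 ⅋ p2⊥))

Derivation (root first):
[⊗]  ⊢ ((p2 ⅋ p2⊥) ⊗ (p2 ⅋ p2⊥))
  [⅋]  ⊢ (p2 ⅋ p2⊥)
    [Ax]  ⊢ p2, p2⊥
  [⅋]  ⊢ (p2 ⅋ p2⊥)
    [Ax]  ⊢ p2, p2⊥

Result: YES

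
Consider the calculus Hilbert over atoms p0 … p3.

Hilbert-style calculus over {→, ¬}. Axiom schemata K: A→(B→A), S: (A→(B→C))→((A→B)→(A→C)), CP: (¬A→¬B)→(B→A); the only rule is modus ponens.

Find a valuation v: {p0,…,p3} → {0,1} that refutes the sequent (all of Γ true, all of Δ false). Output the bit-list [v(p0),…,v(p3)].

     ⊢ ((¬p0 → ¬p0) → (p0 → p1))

Search for a countermodel by truth-table:
  v=0000: Γ:[] Δ:[((¬p0 → ¬p0) → (p0 → p1))=T] refutes=False
  v=0001: Γ:[] Δ:[((¬p0 → ¬p0) → (p0 → p1))=T] refutes=False
  v=0010: Γ:[] Δ:[((¬p0 → ¬p0) → (p0 → p1))=T] refutes=False
  v=0011: Γ:[] Δ:[((¬p0 → ¬p0) → (p0 → p1))=T] refutes=False
  v=0100: Γ:[] Δ:[((¬p0 → ¬p0) → (p0 → p1))=T] refutes=False
  v=0101: Γ:[] Δ:[((¬p0 → ¬p0) → (p0 → p1))=T] refutes=False
  v=0110: Γ:[] Δ:[((¬p0 → ¬p0) → (p0 → p1))=T] refutes=False
  v=0111: Γ:[] Δ:[((¬p0 → ¬p0) → (p0 → p1))=T] refutes=False
  v=1000: Γ:[] Δ:[((¬p0 → ¬p0) → (p0 → p1))=F] refutes=True  ← countermodel

Result: [1, 0, 0, 0]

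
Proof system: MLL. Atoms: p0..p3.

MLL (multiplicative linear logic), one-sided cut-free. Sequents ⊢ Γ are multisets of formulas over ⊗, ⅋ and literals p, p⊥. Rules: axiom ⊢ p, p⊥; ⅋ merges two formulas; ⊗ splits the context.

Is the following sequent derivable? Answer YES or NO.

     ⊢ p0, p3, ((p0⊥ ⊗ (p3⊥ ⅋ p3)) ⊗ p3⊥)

Derivation (root first):
[⊗]  ⊢ p0, p3, ((p0⊥ ⊗ (p3⊥ ⅋ p3)) ⊗ p3⊥)
  [⊗]  ⊢ p0, (p0⊥ ⊗ (p3⊥ ⅋ p3))
    [Ax]  ⊢ p0, p0⊥
    [⅋]  ⊢ (p3⊥ ⅋ p3)
      [Ax]  ⊢ p3, p3⊥
  [Ax]  ⊢ p3, p3⊥

Result: YES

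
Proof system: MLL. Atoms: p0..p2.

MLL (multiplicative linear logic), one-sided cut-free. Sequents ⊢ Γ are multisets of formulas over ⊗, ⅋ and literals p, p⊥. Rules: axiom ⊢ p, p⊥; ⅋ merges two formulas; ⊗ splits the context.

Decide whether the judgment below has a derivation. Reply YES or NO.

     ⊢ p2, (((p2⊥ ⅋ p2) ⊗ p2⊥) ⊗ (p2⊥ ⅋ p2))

Derivation (root first):
[⊗]  ⊢ p2, (((p2⊥ ⅋ p2) ⊗ p2⊥) ⊗ (p2⊥ ⅋ p2))
  [⊗]  ⊢ p2, ((p2⊥ ⅋ p2) ⊗ p2⊥)
    [⅋]  ⊢ (p2⊥ ⅋ p2)
      [Ax]  ⊢ p2, p2⊥
    [Ax]  ⊢ p2, p2⊥
  [⅋]  ⊢ (p2⊥ ⅋ p2)
    [Ax]  ⊢ p2, p2⊥

Result: YES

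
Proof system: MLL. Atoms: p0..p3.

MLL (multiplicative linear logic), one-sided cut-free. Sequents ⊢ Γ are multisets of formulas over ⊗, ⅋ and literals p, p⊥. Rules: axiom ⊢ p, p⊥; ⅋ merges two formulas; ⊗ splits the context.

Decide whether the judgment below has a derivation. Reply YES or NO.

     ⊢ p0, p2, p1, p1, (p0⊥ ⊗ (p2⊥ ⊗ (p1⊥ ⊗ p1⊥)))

Proof tree:
[⊗]  ⊢ p0, p2, p1, p1, (p0⊥ ⊗ (p2⊥ ⊗ (p1⊥ ⊗ p1⊥)))
  [Ax]  ⊢ p0, p0⊥
  [⊗]  ⊢ p2, p1, p1, (p2⊥ ⊗ (p1⊥ ⊗ p1⊥))
    [Ax]  ⊢ p2, p2⊥
    [⊗]  ⊢ p1, p1, (p1⊥ ⊗ p1⊥)
      [Ax]  ⊢ p1, p1⊥
      [Ax]  ⊢ p1, p1⊥

Result: YES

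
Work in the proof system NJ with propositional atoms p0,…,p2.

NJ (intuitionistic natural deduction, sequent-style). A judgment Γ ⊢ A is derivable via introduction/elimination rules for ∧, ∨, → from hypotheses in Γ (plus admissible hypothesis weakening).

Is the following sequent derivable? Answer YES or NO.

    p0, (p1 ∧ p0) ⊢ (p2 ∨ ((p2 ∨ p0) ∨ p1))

Derivation (root first):
[∨I₂] p0, (p1 ∧ p0) ⊢ (p2 ∨ ((p2 ∨ p0) ∨ p1))
  [∨I₁] p0, (p1 ∧ p0) ⊢ ((p2 ∨ p0) ∨ p1)
    [∨I₂] p0, (p1 ∧ p0) ⊢ (p2 ∨ p0)
      [Wk] p0, (p1 ∧ p0) ⊢ p0
        [Ax] p0 ⊢ p0

Result: YES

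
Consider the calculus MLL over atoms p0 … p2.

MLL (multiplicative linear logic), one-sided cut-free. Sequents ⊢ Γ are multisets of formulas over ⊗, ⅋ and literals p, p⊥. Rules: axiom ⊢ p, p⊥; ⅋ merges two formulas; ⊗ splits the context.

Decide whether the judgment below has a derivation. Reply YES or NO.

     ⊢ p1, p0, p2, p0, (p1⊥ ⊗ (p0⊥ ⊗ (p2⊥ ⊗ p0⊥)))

Derivation (root first):
[⊗]  ⊢ p1, p0, p2, p0, (p1⊥ ⊗ (p0⊥ ⊗ (p2⊥ ⊗ p0⊥)))
  [Ax]  ⊢ p1, p1⊥
  [⊗]  ⊢ p0, p2, p0, (p0⊥ ⊗ (p2⊥ ⊗ p0⊥))
    [Ax]  ⊢ p0, p0⊥
    [⊗]  ⊢ p2, p0, (p2⊥ ⊗ p0⊥)
      [Ax]  ⊢ p2, p2⊥
      [Ax]  ⊢ p0, p0⊥

Result: YES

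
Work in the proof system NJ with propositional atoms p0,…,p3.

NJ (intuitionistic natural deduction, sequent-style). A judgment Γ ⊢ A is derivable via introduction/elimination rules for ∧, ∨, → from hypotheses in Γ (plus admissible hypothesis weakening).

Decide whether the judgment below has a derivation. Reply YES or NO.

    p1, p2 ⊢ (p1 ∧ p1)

Derivation (root first):
[∧I] p1, p2 ⊢ (p1 ∧ p1)
  [Wk] p1, p2 ⊢ p1
    [Ax] p1 ⊢ p1
  [Wk] p1, p2, p2 ⊢ p1
    [Wk] p1, p2 ⊢ p1
      [Ax] p1 ⊢ p1

Result: YES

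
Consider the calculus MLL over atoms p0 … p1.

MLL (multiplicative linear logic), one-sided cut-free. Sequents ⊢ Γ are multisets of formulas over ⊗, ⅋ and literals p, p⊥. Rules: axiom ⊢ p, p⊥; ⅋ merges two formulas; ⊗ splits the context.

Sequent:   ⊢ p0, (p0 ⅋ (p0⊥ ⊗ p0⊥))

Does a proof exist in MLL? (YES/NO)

Proof tree:
[⅋]  ⊢ p0, (p0 ⅋ (p0⊥ ⊗ p0⊥))
  [⊗]  ⊢ p0, p0, (p0⊥ ⊗ p0⊥)
    [Ax]  ⊢ p0, p0⊥
    [Ax]  ⊢ p0, p0⊥

Result: YES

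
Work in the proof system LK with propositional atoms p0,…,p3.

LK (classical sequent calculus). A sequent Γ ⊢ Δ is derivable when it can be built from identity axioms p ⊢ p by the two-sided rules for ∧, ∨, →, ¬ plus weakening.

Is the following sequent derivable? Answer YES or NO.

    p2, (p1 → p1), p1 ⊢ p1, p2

Derivation trace:
[WL] p2, (p1 → p1), p1 ⊢ p1, p2
  [→L] p2, (p1 → p1) ⊢ p1, p2
    [WR] p2 ⊢ p2, p1
      [Ax] p2 ⊢ p2
    [Ax] p1 ⊢ p1

Result: YES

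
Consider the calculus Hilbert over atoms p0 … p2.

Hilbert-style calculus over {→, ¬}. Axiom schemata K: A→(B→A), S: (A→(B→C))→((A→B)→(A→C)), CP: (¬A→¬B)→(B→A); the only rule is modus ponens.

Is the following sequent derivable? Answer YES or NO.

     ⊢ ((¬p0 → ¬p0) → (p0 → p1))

Search for a countermodel by truth-table:
  v=000: Γ:[] Δ:[((¬p0 → ¬p0) → (p0 → p1))=T] refutes=False
  v=001: Γ:[] Δ:[((¬p0 → ¬p0) → (p0 → p1))=T] refutes=False
  v=010: Γ:[] Δ:[((¬p0 → ¬p0) → (p0 → p1))=T] refutes=False
  v=011: Γ:[] Δ:[((¬p0 → ¬p0) → (p0 → p1))=T] refutes=False
  v=100: Γ:[] Δ:[((¬p0 → ¬p0) → (p0 → p1))=F] refutes=True  ← countermodel

Result: NO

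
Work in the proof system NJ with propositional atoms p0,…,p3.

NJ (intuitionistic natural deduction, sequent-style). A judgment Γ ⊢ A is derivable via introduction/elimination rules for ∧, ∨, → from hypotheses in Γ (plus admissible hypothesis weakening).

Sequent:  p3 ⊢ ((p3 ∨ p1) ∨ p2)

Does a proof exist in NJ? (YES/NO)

Derivation (root first):
[∨I₁] p3 ⊢ ((p3 ∨ p1) ∨ p2)
  [∨I₁] p3 ⊢ (p3 ∨ p1)
    [Ax] p3 ⊢ p3

Result: YES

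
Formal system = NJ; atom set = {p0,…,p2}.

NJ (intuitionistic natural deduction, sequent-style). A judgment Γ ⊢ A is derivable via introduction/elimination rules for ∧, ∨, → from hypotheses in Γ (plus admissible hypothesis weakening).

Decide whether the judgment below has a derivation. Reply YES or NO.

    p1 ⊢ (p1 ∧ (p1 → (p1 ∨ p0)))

Derivation trace:
[∧I] p1 ⊢ (p1 ∧ (p1 → (p1 ∨ p0)))
  [Ax] p1 ⊢ p1
  [→I]  ⊢ (p1 → (p1 ∨ p0))
    [∨I₁] p1 ⊢ (p1 ∨ p0)
      [Ax] p1 ⊢ p1

Result: YES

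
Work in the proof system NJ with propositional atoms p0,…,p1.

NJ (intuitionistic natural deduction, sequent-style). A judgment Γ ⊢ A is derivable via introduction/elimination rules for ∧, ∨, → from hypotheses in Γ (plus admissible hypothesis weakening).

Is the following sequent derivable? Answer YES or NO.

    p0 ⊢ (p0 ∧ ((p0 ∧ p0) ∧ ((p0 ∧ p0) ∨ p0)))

Derivation (root first):
[∧I] p0 ⊢ (p0 ∧ ((p0 ∧ p0) ∧ ((p0 ∧ p0) ∨ p0)))
  [Ax] p0 ⊢ p0
  [∧I] p0 ⊢ ((p0 ∧ p0) ∧ ((p0 ∧ p0) ∨ p0))
    [∧I] p0 ⊢ (p0 ∧ p0)
      [Ax] p0 ⊢ p0
      [Ax] p0 ⊢ p0
    [∨I₁] p0 ⊢ ((p0 ∧ p0) ∨ p0)
      [∧I] p0 ⊢ (p0 ∧ p0)
        [Ax] p0 ⊢ p0
        [Ax] p0 ⊢ p0

Result: YES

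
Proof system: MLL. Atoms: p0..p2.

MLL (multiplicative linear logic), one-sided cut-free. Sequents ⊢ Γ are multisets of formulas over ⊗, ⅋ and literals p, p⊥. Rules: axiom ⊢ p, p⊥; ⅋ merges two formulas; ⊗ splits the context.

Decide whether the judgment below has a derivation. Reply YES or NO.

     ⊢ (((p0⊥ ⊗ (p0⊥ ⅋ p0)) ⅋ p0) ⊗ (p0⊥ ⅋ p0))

Derivation (root first):
[⊗]  ⊢ (((p0⊥ ⊗ (p0⊥ ⅋ p0)) ⅋ p0) ⊗ (p0⊥ ⅋ p0))
  [⅋]  ⊢ ((p0⊥ ⊗ (p0⊥ ⅋ p0)) ⅋ p0)
    [⊗]  ⊢ p0, (p0⊥ ⊗ (p0⊥ ⅋ p0))
      [Ax]  ⊢ p0, p0⊥
      [⅋]  ⊢ (p0⊥ ⅋ p0)
        [Ax]  ⊢ p0, p0⊥
  [⅋]  ⊢ (p0⊥ ⅋ p0)
    [Ax]  ⊢ p0, p0⊥

Result: YES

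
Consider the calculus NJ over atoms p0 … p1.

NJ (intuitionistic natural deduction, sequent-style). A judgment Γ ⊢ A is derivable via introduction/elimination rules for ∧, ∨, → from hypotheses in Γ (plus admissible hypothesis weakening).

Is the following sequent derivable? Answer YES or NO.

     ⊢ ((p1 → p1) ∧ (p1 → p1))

Derivation trace:
[∧I]  ⊢ ((p1 → p1) ∧ (p1 → p1))
  [→I]  ⊢ (p1 → p1)
    [Ax] p1 ⊢ p1
  [→I]  ⊢ (p1 → p1)
    [Ax] p1 ⊢ p1

Result: YES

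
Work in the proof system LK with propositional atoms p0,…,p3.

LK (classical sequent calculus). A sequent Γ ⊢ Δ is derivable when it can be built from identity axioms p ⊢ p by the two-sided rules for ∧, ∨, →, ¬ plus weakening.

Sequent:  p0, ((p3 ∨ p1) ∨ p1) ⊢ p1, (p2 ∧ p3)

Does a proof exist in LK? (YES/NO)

Search for a countermodel by truth-table:
  v=0000: Γ:[p0=F, ((p3 ∨ p1) ∨ p1)=F] Δ:[p1=F, (p2 ∧ p3)=F] refutes=False
  v=0001: Γ:[p0=F, ((p3 ∨ p1) ∨ p1)=T] Δ:[p1=F, (p2 ∧ p3)=F] refutes=False
  v=0010: Γ:[p0=F, ((p3 ∨ p1) ∨ p1)=F] Δ:[p1=F, (p2 ∧ p3)=F] refutes=False
  v=0011: Γ:[p0=F, ((p3 ∨ p1) ∨ p1)=T] Δ:[p1=F, (p2 ∧ p3)=T] refutes=False
  v=0100: Γ:[p0=F, ((p3 ∨ p1) ∨ p1)=T] Δ:[p1=T, (p2 ∧ p3)=F] refutes=False
  v=0101: Γ:[p0=F, ((p3 ∨ p1) ∨ p1)=T] Δ:[p1=T, (p2 ∧ p3)=F] refutes=False
  v=0110: Γ:[p0=F, ((p3 ∨ p1) ∨ p1)=T] Δ:[p1=T, (p2 ∧ p3)=F] refutes=False
  v=0111: Γ:[p0=F, ((p3 ∨ p1) ∨ p1)=T] Δ:[p1=T, (p2 ∧ p3)=T] refutes=False
  v=1000: Γ:[p0=T, ((p3 ∨ p1) ∨ p1)=F] Δ:[p1=F, (p2 ∧ p3)=F] refutes=False
  v=1001: Γ:[p0=T, ((p3 ∨ p1) ∨ p1)=T] Δ:[p1=F, (p2 ∧ p3)=F] refutes=True  ← countermodel

Result: NO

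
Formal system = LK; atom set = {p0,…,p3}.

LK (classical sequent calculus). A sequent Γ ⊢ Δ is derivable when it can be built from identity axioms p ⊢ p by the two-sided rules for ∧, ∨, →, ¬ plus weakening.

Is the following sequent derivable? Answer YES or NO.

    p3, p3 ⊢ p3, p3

Proof tree:
[WR] p3, p3 ⊢ p3, p3
  [WL] p3, p3 ⊢ p3
    [Ax] p3 ⊢ p3

Result: YES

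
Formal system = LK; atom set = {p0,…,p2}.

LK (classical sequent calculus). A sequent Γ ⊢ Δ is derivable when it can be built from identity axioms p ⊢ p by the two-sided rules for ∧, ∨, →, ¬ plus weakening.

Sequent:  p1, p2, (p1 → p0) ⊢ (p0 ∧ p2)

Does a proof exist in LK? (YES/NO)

Derivation (root first):
[→L] p1, p2, (p1 → p0) ⊢ (p0 ∧ p2)
  [Ax] p1 ⊢ p1
  [∧R] p2, p0 ⊢ (p0 ∧ p2)
    [Ax] p0 ⊢ p0
    [Ax] p2 ⊢ p2

Result: YES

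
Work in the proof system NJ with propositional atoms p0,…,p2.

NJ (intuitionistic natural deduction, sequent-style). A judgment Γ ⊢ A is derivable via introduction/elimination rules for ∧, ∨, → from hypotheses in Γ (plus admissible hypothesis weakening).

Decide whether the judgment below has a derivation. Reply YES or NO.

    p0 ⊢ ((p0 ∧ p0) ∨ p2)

Derivation (root first):
[∨I₁] p0 ⊢ ((p0 ∧ p0) ∨ p2)
  [∧I] p0 ⊢ (p0 ∧ p0)
    [Ax] p0 ⊢ p0
    [Ax] p0 ⊢ p0

Result: YES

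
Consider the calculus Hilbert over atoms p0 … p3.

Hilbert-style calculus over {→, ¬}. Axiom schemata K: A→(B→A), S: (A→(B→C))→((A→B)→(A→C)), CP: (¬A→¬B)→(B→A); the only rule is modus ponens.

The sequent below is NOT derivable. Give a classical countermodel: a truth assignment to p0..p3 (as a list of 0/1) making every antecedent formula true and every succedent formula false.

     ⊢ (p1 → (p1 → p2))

Search for a countermodel by truth-table:
  v=0000: Γ:[] Δ:[(p1 → (p1 → p2))=T] refutes=False
  v=0001: Γ:[] Δ:[(p1 → (p1 → p2))=T] refutes=False
  v=0010: Γ:[] Δ:[(p1 → (p1 → p2))=T] refutes=False
  v=0011: Γ:[] Δ:[(p1 → (p1 → p2))=T] refutes=False
  v=0100: Γ:[] Δ:[(p1 → (p1 → p2))=F] refutes=True  ← countermodel

Result: [0, 1, 0, 0]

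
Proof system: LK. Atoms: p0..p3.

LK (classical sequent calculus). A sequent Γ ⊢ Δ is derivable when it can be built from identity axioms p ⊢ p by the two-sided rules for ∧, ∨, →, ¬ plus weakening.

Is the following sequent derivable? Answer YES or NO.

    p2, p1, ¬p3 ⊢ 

Truth-table refutation:
  v=0000: Γ:[p2=F, p1=F, ¬p3=T] Δ:[] refutes=False
  v=0001: Γ:[p2=F, p1=F, ¬p3=F] Δ:[] refutes=False
  v=0010: Γ:[p2=T, p1=F, ¬p3=T] Δ:[] refutes=False
  v=0011: Γ:[p2=T, p1=F, ¬p3=F] Δ:[] refutes=False
  v=0100: Γ:[p2=F, p1=T, ¬p3=T] Δ:[] refutes=False
  v=0101: Γ:[p2=F, p1=T, ¬p3=F] Δ:[] refutes=False
  v=0110: Γ:[p2=T, p1=T, ¬p3=T] Δ:[] refutes=True  ← countermodel

Result: NO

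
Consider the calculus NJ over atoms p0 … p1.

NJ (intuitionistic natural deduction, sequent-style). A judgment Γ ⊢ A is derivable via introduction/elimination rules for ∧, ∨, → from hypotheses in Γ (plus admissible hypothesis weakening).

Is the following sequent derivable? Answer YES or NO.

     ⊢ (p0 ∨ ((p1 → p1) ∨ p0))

Proof tree:
[∨I₂]  ⊢ (p0 ∨ ((p1 → p1) ∨ p0))
  [∨I₁]  ⊢ ((p1 → p1) ∨ p0)
    [→I]  ⊢ (p1 → p1)
      [Ax] p1 ⊢ p1

Result: YES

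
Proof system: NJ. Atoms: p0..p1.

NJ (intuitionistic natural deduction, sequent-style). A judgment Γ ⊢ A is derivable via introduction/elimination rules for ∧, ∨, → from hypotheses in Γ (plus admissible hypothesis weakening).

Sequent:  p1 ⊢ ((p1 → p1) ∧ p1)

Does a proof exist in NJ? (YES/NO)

Derivation (root first):
[∧I] p1 ⊢ ((p1 → p1) ∧ p1)
  [→I]  ⊢ (p1 → p1)
    [Ax] p1 ⊢ p1
  [Ax] p1 ⊢ p1

Result: YES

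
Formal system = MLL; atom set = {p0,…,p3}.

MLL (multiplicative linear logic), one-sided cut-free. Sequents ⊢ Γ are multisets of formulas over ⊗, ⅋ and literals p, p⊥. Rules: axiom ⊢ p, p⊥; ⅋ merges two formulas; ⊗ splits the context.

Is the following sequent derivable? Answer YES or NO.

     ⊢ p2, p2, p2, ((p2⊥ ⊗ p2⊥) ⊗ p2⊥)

Derivation trace:
[⊗]  ⊢ p2, p2, p2, ((p2⊥ ⊗ p2⊥) ⊗ p2⊥)
  [⊗]  ⊢ p2, p2, (p2⊥ ⊗ p2⊥)
    [Ax]  ⊢ p2, p2⊥
    [Ax]  ⊢ p2, p2⊥
  [Ax]  ⊢ p2, p2⊥

Result: YES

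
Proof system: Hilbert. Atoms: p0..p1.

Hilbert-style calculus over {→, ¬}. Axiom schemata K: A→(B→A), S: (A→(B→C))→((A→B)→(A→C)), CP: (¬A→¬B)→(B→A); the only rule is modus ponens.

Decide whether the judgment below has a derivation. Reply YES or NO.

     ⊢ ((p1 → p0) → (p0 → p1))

Truth-table refutation:
  v=00: Γ:[] Δ:[((p1 → p0) → (p0 → p1))=T] refutes=False
  v=01: Γ:[] Δ:[((p1 → p0) → (p0 → p1))=T] refutes=False
  v=10: Γ:[] Δ:[((p1 → p0) → (p0 → p1))=F] refutes=True  ← countermodel

Result: NO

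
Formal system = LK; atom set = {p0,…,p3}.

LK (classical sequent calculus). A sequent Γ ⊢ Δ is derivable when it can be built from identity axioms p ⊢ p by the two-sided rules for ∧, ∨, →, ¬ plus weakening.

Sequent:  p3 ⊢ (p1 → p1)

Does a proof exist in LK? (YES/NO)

Proof tree:
[WL] p3 ⊢ (p1 → p1)
  [→R]  ⊢ (p1 → p1)
    [Ax] p1 ⊢ p1

Result: YES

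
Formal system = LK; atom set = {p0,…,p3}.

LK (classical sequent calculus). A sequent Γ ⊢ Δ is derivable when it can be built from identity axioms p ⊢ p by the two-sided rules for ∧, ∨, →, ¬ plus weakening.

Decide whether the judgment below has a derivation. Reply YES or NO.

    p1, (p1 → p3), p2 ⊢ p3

Derivation trace:
[WL] p1, (p1 → p3), p2 ⊢ p3
  [→L] p1, (p1 → p3) ⊢ p3
    [Ax] p1 ⊢ p1
    [Ax] p3 ⊢ p3

Result: YES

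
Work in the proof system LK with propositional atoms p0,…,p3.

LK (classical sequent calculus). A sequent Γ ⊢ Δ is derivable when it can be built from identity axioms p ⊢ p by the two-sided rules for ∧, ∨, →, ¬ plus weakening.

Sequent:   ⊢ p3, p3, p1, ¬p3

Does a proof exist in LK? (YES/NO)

Proof tree:
[¬R]  ⊢ p3, p3, p1, ¬p3
  [WR] p3 ⊢ p3, p3, p1
    [WR] p3 ⊢ p3, p3
      [Ax] p3 ⊢ p3

Result: YES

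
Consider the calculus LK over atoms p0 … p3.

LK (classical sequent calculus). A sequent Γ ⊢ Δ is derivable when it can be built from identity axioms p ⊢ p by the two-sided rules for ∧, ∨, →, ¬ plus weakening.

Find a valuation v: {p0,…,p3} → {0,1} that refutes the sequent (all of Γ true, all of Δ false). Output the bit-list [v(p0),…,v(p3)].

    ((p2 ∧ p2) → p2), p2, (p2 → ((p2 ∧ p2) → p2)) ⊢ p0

Enumerate valuations to refute Γ ⊢ Δ:
  v=0000: Γ:[((p2 ∧ p2) → p2)=T, p2=F, (p2 → ((p2 ∧ p2) → p2))=T] Δ:[p0=F] refutes=False
  v=0001: Γ:[((p2 ∧ p2) → p2)=T, p2=F, (p2 → ((p2 ∧ p2) → p2))=T] Δ:[p0=F] refutes=False
  v=0010: Γ:[((p2 ∧ p2) → p2)=T, p2=T, (p2 → ((p2 ∧ p2) → p2))=T] Δ:[p0=F] refutes=True  ← countermodel

Result: [0, 0, 1, 0]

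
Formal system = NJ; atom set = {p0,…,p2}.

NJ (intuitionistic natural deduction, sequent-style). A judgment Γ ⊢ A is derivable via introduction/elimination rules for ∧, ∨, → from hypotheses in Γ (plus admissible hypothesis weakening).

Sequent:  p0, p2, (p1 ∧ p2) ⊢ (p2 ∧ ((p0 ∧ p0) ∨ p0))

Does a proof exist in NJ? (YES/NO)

Derivation trace:
[∧I] p0, p2, (p1 ∧ p2) ⊢ (p2 ∧ ((p0 ∧ p0) ∨ p0))
  [Ax] p2 ⊢ p2
  [∨I₁] p0, (p1 ∧ p2) ⊢ ((p0 ∧ p0) ∨ p0)
    [Wk] p0, (p1 ∧ p2) ⊢ (p0 ∧ p0)
      [∧I] p0 ⊢ (p0 ∧ p0)
        [Ax] p0 ⊢ p0
        [Ax] p0 ⊢ p0

Result: YES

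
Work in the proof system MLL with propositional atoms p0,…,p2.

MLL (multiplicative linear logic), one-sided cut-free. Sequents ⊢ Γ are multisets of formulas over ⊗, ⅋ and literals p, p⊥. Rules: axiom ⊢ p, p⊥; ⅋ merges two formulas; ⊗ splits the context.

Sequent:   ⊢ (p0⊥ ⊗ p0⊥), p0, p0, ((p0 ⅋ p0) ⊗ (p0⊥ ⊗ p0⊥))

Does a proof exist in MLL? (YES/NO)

Derivation (root first):
[⊗]  ⊢ (p0⊥ ⊗ p0⊥), p0, p0, ((p0 ⅋ p0) ⊗ (p0⊥ ⊗ p0⊥))
  [⅋]  ⊢ (p0⊥ ⊗ p0⊥), (p0 ⅋ p0)
    [⊗]  ⊢ p0, p0, (p0⊥ ⊗ p0⊥)
      [Ax]  ⊢ p0, p0⊥
      [Ax]  ⊢ p0, p0⊥
  [⊗]  ⊢ p0, p0, (p0⊥ ⊗ p0⊥)
    [Ax]  ⊢ p0, p0⊥
    [Ax]  ⊢ p0, p0⊥

Result: YES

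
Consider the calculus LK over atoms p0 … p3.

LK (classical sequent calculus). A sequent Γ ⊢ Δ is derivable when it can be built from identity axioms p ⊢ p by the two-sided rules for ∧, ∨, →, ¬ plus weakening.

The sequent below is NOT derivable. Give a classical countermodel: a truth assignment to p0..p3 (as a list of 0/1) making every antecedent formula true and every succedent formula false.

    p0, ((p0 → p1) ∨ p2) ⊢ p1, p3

Search for a countermodel by truth-table:
  v=0000: Γ:[p0=F, ((p0 → p1) ∨ p2)=T] Δ:[p1=F, p3=F] refutes=False
  v=0001: Γ:[p0=F, ((p0 → p1) ∨ p2)=T] Δ:[p1=F, p3=T] refutes=False
  v=0010: Γ:[p0=F, ((p0 → p1) ∨ p2)=T] Δ:[p1=F, p3=F] refutes=False
  v=0011: Γ:[p0=F, ((p0 → p1) ∨ p2)=T] Δ:[p1=F, p3=T] refutes=False
  v=0100: Γ:[p0=F, ((p0 → p1) ∨ p2)=T] Δ:[p1=T, p3=F] refutes=False
  v=0101: Γ:[p0=F, ((p0 → p1) ∨ p2)=T] Δ:[p1=T, p3=T] refutes=False
  v=0110: Γ:[p0=F, ((p0 → p1) ∨ p2)=T] Δ:[p1=T, p3=F] refutes=False
  v=0111: Γ:[p0=F, ((p0 → p1) ∨ p2)=T] Δ:[p1=T, p3=T] refutes=False
  v=1000: Γ:[p0=T, ((p0 → p1) ∨ p2)=F] Δ:[p1=F, p3=F] refutes=False
  v=1001: Γ:[p0=T, ((p0 → p1) ∨ p2)=F] Δ:[p1=F, p3=T] refutes=False
  v=1010: Γ:[p0=T, ((p0 → p1) ∨ p2)=T] Δ:[p1=F, p3=F] refutes=True  ← countermodel

Result: [1, 0, 1, 0]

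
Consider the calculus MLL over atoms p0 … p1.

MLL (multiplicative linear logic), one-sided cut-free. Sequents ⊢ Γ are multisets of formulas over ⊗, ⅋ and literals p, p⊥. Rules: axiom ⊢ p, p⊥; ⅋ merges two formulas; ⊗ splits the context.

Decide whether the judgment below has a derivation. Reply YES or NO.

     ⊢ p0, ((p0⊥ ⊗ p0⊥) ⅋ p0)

Derivation trace:
[⅋]  ⊢ p0, ((p0⊥ ⊗ p0⊥) ⅋ p0)
  [⊗]  ⊢ p0, p0, (p0⊥ ⊗ p0⊥)
    [Ax]  ⊢ p0, p0⊥
    [Ax]  ⊢ p0, p0⊥

Result: YES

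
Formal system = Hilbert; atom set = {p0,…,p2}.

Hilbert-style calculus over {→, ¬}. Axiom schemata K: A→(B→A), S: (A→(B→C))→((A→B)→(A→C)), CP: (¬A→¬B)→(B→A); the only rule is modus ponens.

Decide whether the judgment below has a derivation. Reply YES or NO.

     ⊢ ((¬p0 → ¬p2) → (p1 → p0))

Truth-table refutation:
  v=000: Γ:[] Δ:[((¬p0 → ¬p2) → (p1 → p0))=T] refutes=False
  v=001: Γ:[] Δ:[((¬p0 → ¬p2) → (p1 → p0))=T] refutes=False
  v=010: Γ:[] Δ:[((¬p0 → ¬p2) → (p1 → p0))=F] refutes=True  ← countermodel

Result: NO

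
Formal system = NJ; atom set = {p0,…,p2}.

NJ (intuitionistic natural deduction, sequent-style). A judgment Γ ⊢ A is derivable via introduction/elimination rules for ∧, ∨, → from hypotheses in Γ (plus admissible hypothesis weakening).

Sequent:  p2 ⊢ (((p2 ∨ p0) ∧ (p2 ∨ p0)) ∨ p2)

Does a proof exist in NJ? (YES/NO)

Derivation trace:
[∨I₁] p2 ⊢ (((p2 ∨ p0) ∧ (p2 ∨ p0)) ∨ p2)
  [∧I] p2 ⊢ ((p2 ∨ p0) ∧ (p2 ∨ p0))
    [∨I₁] p2 ⊢ (p2 ∨ p0)
      [Ax] p2 ⊢ p2
    [∨I₁] p2 ⊢ (p2 ∨ p0)
      [Ax] p2 ⊢ p2

Result: YES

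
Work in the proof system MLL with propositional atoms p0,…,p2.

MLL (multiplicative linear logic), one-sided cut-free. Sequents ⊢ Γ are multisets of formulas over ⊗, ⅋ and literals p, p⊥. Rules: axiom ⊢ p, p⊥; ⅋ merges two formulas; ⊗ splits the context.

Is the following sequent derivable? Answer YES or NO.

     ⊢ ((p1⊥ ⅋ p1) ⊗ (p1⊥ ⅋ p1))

Proof tree:
[⊗]  ⊢ ((p1⊥ ⅋ p1) ⊗ (p1⊥ ⅋ p1))
  [⅋]  ⊢ (p1⊥ ⅋ p1)
    [Ax]  ⊢ p1, p1⊥
  [⅋]  ⊢ (p1⊥ ⅋ p1)
    [Ax]  ⊢ p1, p1⊥

Result: YES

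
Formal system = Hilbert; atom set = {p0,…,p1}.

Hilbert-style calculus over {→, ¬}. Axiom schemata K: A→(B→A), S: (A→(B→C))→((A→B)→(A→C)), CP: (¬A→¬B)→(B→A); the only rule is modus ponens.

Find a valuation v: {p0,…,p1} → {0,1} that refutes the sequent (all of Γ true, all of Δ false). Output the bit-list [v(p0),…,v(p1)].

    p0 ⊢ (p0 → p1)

Search for a countermodel by truth-table:
  v=00: Γ:[p0=F] Δ:[(p0 → p1)=T] refutes=False
  v=01: Γ:[p0=F] Δ:[(p0 → p1)=T] refutes=False
  v=10: Γ:[p0=T] Δ:[(p0 → p1)=F] refutes=True  ← countermodel

Result: [1, 0]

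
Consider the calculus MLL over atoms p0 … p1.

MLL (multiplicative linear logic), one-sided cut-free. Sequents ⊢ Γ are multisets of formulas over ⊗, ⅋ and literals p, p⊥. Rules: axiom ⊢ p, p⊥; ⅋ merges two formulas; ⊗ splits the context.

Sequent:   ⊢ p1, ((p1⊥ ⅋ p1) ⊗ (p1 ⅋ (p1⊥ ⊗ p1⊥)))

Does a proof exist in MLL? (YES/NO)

Derivation (root first):
[⊗]  ⊢ p1, ((p1⊥ ⅋ p1) ⊗ (p1 ⅋ (p1⊥ ⊗ p1⊥)))
  [⅋]  ⊢ (p1⊥ ⅋ p1)
    [Ax]  ⊢ p1, p1⊥
  [⅋]  ⊢ p1, (p1 ⅋ (p1⊥ ⊗ p1⊥))
    [⊗]  ⊢ p1, p1, (p1⊥ ⊗ p1⊥)
      [Ax]  ⊢ p1, p1⊥
      [Ax]  ⊢ p1, p1⊥

Result: YES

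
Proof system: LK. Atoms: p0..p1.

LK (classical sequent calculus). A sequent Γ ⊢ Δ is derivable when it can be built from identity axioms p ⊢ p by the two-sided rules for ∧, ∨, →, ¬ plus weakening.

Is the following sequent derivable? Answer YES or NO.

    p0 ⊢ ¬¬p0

Derivation (root first):
[¬R] p0 ⊢ ¬¬p0
  [¬L] p0, ¬p0 ⊢ 
    [Ax] p0 ⊢ p0

Result: YES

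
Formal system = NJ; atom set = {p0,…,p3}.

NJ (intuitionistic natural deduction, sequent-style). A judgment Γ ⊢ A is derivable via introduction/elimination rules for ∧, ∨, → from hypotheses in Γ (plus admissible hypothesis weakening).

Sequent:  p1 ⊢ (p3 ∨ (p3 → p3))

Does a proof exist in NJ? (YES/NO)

Proof tree:
[Wk] p1 ⊢ (p3 ∨ (p3 → p3))
  [∨I₂]  ⊢ (p3 ∨ (p3 → p3))
    [→I]  ⊢ (p3 → p3)
      [Ax] p3 ⊢ p3

Result: YES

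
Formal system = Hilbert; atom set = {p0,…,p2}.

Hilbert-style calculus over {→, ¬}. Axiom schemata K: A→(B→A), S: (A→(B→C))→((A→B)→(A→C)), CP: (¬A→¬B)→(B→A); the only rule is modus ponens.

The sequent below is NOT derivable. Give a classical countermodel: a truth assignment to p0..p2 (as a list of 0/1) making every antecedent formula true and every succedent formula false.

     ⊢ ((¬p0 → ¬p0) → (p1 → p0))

Enumerate valuations to refute Γ ⊢ Δ:
  v=000: Γ:[] Δ:[((¬p0 → ¬p0) → (p1 → p0))=T] refutes=False
  v=001: Γ:[] Δ:[((¬p0 → ¬p0) → (p1 → p0))=T] refutes=False
  v=010: Γ:[] Δ:[((¬p0 → ¬p0) → (p1 → p0))=F] refutes=True  ← countermodel

Result: [0, 1, 0]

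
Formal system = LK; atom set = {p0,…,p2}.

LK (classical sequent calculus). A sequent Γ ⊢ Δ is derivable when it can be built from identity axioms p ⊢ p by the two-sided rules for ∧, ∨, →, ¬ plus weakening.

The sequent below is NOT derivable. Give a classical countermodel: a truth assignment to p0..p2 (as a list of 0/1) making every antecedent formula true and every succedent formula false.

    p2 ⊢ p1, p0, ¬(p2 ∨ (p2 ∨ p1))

Search for a countermodel by truth-table:
  v=000: Γ:[p2=F] Δ:[p1=F, p0=F, ¬(p2 ∨ (p2 ∨ p1))=T] refutes=False
  v=001: Γ:[p2=T] Δ:[p1=F, p0=F, ¬(p2 ∨ (p2 ∨ p1))=F] refutes=True  ← countermodel

Result: [0, 0, 1]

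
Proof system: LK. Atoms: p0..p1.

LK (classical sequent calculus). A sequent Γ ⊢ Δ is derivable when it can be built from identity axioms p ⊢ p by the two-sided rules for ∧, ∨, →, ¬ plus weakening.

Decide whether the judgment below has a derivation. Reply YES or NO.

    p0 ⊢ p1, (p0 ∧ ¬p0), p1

Enumerate valuations to refute Γ ⊢ Δ:
  v=00: Γ:[p0=F] Δ:[p1=F, (p0 ∧ ¬p0)=F, p1=F] refutes=False
  v=01: Γ:[p0=F] Δ:[p1=T, (p0 ∧ ¬p0)=F, p1=T] refutes=False
  v=10: Γ:[p0=T] Δ:[p1=F, (p0 ∧ ¬p0)=F, p1=F] refutes=True  ← countermodel

Result: NO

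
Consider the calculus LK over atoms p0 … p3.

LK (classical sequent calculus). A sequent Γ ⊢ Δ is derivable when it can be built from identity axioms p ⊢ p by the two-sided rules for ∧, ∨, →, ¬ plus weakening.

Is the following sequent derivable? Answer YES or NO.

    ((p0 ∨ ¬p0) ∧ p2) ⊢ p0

Truth-table refutation:
  v=0000: Γ:[((p0 ∨ ¬p0) ∧ p2)=F] Δ:[p0=F] refutes=False
  v=0001: Γ:[((p0 ∨ ¬p0) ∧ p2)=F] Δ:[p0=F] refutes=False
  v=0010: Γ:[((p0 ∨ ¬p0) ∧ p2)=T] Δ:[p0=F] refutes=True  ← countermodel

Result: NO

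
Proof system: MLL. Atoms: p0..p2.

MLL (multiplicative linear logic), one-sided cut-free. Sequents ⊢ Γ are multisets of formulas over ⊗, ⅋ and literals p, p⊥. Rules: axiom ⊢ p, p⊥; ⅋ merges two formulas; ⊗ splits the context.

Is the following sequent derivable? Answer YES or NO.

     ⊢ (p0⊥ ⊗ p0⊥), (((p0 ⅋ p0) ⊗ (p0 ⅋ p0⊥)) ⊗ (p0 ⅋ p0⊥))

Proof tree:
[⊗]  ⊢ (p0⊥ ⊗ p0⊥), (((p0 ⅋ p0) ⊗ (p0 ⅋ p0⊥)) ⊗ (p0 ⅋ p0⊥))
  [⊗]  ⊢ (p0⊥ ⊗ p0⊥), ((p0 ⅋ p0) ⊗ (p0 ⅋ p0⊥))
    [⅋]  ⊢ (p0⊥ ⊗ p0⊥), (p0 ⅋ p0)
      [⊗]  ⊢ p0, p0, (p0⊥ ⊗ p0⊥)
        [Ax]  ⊢ p0, p0⊥
        [Ax]  ⊢ p0, p0⊥
    [⅋]  ⊢ (p0 ⅋ p0⊥)
      [Ax]  ⊢ p0, p0⊥
  [⅋]  ⊢ (p0 ⅋ p0⊥)
    [Ax]  ⊢ p0, p0⊥

Result: YES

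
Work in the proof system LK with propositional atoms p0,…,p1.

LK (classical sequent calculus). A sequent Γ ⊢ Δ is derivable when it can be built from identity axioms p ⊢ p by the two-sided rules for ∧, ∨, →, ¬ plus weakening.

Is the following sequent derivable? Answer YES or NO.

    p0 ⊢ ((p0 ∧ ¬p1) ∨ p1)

Derivation (root first):
[∨R] p0 ⊢ ((p0 ∧ ¬p1) ∨ p1)
  [∧R] p0 ⊢ p1, (p0 ∧ ¬p1)
    [Ax] p0 ⊢ p0
    [¬R]  ⊢ p1, ¬p1
      [Ax] p1 ⊢ p1

Result: YES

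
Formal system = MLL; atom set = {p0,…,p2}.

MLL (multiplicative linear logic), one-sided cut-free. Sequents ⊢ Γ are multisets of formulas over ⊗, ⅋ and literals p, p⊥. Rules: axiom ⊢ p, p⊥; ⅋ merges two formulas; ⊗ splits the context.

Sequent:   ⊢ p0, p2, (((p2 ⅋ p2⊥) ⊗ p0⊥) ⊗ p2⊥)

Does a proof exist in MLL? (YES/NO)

Derivation (root first):
[⊗]  ⊢ p0, p2, (((p2 ⅋ p2⊥) ⊗ p0⊥) ⊗ p2⊥)
  [⊗]  ⊢ p0, ((p2 ⅋ p2⊥) ⊗ p0⊥)
    [⅋]  ⊢ (p2 ⅋ p2⊥)
      [Ax]  ⊢ p2, p2⊥
    [Ax]  ⊢ p0, p0⊥
  [Ax]  ⊢ p2, p2⊥

Result: YES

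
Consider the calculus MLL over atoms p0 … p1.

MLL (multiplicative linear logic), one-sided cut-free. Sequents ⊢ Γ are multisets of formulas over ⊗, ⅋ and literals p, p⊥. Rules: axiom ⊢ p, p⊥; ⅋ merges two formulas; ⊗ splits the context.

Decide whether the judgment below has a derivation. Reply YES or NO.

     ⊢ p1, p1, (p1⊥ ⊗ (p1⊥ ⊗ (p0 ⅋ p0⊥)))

Derivation trace:
[⊗]  ⊢ p1, p1, (p1⊥ ⊗ (p1⊥ ⊗ (p0 ⅋ p0⊥)))
  [Ax]  ⊢ p1, p1⊥
  [⊗]  ⊢ p1, (p1⊥ ⊗ (p0 ⅋ p0⊥))
    [Ax]  ⊢ p1, p1⊥
    [⅋]  ⊢ (p0 ⅋ p0⊥)
      [Ax]  ⊢ p0, p0⊥

Result: YES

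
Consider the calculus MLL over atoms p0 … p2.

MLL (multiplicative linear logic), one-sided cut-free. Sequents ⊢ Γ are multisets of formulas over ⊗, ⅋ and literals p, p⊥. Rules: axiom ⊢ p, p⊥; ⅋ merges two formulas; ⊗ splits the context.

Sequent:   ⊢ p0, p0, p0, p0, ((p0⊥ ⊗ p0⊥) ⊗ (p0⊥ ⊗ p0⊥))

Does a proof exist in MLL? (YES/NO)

Proof tree:
[⊗]  ⊢ p0, p0, p0, p0, ((p0⊥ ⊗ p0⊥) ⊗ (p0⊥ ⊗ p0⊥))
  [⊗]  ⊢ p0, p0, (p0⊥ ⊗ p0⊥)
    [Ax]  ⊢ p0, p0⊥
    [Ax]  ⊢ p0, p0⊥
  [⊗]  ⊢ p0, p0, (p0⊥ ⊗ p0⊥)
    [Ax]  ⊢ p0, p0⊥
    [Ax]  ⊢ p0, p0⊥

Result: YES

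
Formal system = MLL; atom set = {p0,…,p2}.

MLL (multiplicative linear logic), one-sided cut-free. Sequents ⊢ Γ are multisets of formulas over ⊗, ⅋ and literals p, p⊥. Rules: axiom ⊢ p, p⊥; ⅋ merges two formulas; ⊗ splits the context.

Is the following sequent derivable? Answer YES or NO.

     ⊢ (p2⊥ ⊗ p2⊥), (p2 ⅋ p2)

Derivation (root first):
[⅋]  ⊢ (p2⊥ ⊗ p2⊥), (p2 ⅋ p2)
  [⊗]  ⊢ p2, p2, (p2⊥ ⊗ p2⊥)
    [Ax]  ⊢ p2, p2⊥
    [Ax]  ⊢ p2, p2⊥

Result: YES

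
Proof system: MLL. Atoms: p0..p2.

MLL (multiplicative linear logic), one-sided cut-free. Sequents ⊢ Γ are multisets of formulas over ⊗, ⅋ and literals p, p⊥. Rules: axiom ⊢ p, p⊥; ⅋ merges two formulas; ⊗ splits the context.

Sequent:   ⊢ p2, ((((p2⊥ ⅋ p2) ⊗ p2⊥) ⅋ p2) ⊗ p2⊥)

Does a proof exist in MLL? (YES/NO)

Proof tree:
[⊗]  ⊢ p2, ((((p2⊥ ⅋ p2) ⊗ p2⊥) ⅋ p2) ⊗ p2⊥)
  [⅋]  ⊢ (((p2⊥ ⅋ p2) ⊗ p2⊥) ⅋ p2)
    [⊗]  ⊢ p2, ((p2⊥ ⅋ p2) ⊗ p2⊥)
      [⅋]  ⊢ (p2⊥ ⅋ p2)
        [Ax]  ⊢ p2, p2⊥
      [Ax]  ⊢ p2, p2⊥
  [Ax]  ⊢ p2, p2⊥

Result: YES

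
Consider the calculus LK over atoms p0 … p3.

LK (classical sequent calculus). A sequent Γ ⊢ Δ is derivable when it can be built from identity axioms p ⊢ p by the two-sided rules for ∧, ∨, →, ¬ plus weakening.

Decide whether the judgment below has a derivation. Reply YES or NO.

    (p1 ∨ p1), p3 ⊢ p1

Derivation trace:
[WL] (p1 ∨ p1), p3 ⊢ p1
  [∨L] (p1 ∨ p1) ⊢ p1
    [Ax] p1 ⊢ p1
    [Ax] p1 ⊢ p1

Result: YES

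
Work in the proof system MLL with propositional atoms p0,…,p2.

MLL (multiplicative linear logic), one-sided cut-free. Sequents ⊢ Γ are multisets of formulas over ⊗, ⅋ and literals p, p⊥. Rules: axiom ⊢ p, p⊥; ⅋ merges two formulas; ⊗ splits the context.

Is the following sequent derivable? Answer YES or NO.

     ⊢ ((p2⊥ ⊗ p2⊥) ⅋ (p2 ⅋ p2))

Proof tree:
[⅋]  ⊢ ((p2⊥ ⊗ p2⊥) ⅋ (p2 ⅋ p2))
  [⅋]  ⊢ (p2⊥ ⊗ p2⊥), (p2 ⅋ p2)
    [⊗]  ⊢ p2, p2, (p2⊥ ⊗ p2⊥)
      [Ax]  ⊢ p2, p2⊥
      [Ax]  ⊢ p2, p2⊥

Result: YES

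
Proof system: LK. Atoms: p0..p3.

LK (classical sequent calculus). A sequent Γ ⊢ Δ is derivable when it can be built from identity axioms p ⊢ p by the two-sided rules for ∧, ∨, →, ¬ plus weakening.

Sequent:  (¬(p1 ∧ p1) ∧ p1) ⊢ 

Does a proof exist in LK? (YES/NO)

Proof tree:
[∧L] (¬(p1 ∧ p1) ∧ p1) ⊢ 
  [¬L] p1, ¬(p1 ∧ p1) ⊢ 
    [∧R] p1 ⊢ (p1 ∧ p1)
      [Ax] p1 ⊢ p1
      [Ax] p1 ⊢ p1

Result: YES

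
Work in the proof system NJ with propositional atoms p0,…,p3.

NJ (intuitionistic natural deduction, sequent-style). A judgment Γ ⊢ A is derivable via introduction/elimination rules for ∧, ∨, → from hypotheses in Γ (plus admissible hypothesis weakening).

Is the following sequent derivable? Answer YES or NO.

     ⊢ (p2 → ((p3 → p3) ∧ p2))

Proof tree:
[→I]  ⊢ (p2 → ((p3 → p3) ∧ p2))
  [∧I] p2 ⊢ ((p3 → p3) ∧ p2)
    [→I]  ⊢ (p3 → p3)
      [Ax] p3 ⊢ p3
    [Ax] p2 ⊢ p2

Result: YES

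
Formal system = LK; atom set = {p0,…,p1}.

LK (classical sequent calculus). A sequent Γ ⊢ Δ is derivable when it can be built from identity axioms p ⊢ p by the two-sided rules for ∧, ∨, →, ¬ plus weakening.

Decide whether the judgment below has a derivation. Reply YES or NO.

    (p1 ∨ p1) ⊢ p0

Truth-table refutation:
  v=00: Γ:[(p1 ∨ p1)=F] Δ:[p0=F] refutes=False
  v=01: Γ:[(p1 ∨ p1)=T] Δ:[p0=F] refutes=True  ← countermodel

Result: NO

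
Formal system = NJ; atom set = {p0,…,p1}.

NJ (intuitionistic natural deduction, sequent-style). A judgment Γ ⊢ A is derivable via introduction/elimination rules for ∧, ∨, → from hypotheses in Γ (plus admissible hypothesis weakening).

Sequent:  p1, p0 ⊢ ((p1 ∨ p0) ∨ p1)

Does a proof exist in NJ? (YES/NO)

Derivation trace:
[Wk] p1, p0 ⊢ ((p1 ∨ p0) ∨ p1)
  [∨I₁] p1 ⊢ ((p1 ∨ p0) ∨ p1)
    [∨I₁] p1 ⊢ (p1 ∨ p0)
      [Ax] p1 ⊢ p1

Result: YES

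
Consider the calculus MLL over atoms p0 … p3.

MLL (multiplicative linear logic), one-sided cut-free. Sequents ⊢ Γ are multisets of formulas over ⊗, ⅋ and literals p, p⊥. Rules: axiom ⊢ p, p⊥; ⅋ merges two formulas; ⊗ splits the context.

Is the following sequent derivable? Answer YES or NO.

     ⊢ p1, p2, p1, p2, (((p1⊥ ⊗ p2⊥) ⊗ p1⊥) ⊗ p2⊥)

Derivation trace:
[⊗]  ⊢ p1, p2, p1, p2, (((p1⊥ ⊗ p2⊥) ⊗ p1⊥) ⊗ p2⊥)
  [⊗]  ⊢ p1, p2, p1, ((p1⊥ ⊗ p2⊥) ⊗ p1⊥)
    [⊗]  ⊢ p1, p2, (p1⊥ ⊗ p2⊥)
      [Ax]  ⊢ p1, p1⊥
      [Ax]  ⊢ p2, p2⊥
    [Ax]  ⊢ p1, p1⊥
  [Ax]  ⊢ p2, p2⊥

Result: YES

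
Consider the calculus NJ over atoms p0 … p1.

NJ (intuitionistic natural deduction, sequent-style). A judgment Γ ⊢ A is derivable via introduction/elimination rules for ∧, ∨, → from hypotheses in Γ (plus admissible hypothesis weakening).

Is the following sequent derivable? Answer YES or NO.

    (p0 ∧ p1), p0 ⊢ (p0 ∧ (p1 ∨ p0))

Proof tree:
[∧I] (p0 ∧ p1), p0 ⊢ (p0 ∧ (p1 ∨ p0))
  [Wk] p0, (p0 ∧ p1) ⊢ p0
    [Ax] p0 ⊢ p0
  [∨I₂] p0, (p0 ∧ p1) ⊢ (p1 ∨ p0)
    [Wk] p0, (p0 ∧ p1) ⊢ p0
      [Ax] p0 ⊢ p0

Result: YES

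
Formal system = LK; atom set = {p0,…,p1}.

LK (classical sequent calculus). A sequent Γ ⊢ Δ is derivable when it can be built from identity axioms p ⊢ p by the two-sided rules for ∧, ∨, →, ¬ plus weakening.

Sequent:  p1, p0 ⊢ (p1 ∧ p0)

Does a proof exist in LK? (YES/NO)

Proof tree:
[∧R] p1, p0 ⊢ (p1 ∧ p0)
  [Ax] p1 ⊢ p1
  [WL] p0, p0 ⊢ p0
    [Ax] p0 ⊢ p0

Result: YES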